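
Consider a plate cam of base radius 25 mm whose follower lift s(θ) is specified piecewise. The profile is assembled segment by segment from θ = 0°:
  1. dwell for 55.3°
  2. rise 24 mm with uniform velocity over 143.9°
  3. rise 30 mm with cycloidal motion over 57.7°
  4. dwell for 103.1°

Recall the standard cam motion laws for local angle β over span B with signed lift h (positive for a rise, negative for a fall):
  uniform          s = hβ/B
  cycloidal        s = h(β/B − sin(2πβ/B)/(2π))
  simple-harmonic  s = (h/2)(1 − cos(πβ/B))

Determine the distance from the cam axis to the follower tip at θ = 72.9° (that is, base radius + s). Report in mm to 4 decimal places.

seg 1 [0°–55.3°] dwell: s stays 0.0000
seg 2 [55.3°–199.2°] uniform, h=24: θ=72.9° here. β=17.6, B=143.9. 24·17.6/143.9 = 2.9354 → s = 2.9354
radial distance = base radius + s = 25 + 2.9354 = 27.9354

27.9354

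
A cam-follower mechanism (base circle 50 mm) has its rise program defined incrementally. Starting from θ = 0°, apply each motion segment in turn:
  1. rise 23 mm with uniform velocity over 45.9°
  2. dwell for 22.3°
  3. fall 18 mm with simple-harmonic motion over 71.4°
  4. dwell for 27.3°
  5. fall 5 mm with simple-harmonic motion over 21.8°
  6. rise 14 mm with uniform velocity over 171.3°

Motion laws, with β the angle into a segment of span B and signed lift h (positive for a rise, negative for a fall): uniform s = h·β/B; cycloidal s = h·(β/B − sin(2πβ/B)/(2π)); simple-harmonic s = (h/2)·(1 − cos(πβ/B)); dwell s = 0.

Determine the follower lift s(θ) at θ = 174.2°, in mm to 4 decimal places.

seg 1 [0°–45.9°] uniform, h=23: full span → s += 23 → s = 23.0000
seg 2 [45.9°–68.2°] dwell: s stays 23.0000
seg 3 [68.2°–139.6°] simple-harmonic, h=-18: full span → s += -18 → s = 5.0000
seg 4 [139.6°–166.9°] dwell: s stays 5.0000
seg 5 [166.9°–188.7°] simple-harmonic, h=-5: θ=174.2° here. β=7.3, B=21.8. -5/2·(1 − cos(π·0.3349)) = -1.2604 → s = 3.7396

3.7396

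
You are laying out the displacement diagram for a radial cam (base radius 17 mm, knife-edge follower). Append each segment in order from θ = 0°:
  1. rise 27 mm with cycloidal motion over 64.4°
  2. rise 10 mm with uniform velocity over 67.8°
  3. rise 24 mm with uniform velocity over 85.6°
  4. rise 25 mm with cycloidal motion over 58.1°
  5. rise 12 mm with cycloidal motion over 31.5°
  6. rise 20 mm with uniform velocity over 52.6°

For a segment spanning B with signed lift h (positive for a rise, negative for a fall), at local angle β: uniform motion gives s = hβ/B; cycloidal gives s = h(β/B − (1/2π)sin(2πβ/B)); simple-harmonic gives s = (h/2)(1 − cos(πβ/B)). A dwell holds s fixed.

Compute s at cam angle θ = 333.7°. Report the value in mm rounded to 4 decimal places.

seg 1 [0°–64.4°] cycloidal, h=27: full span → s += 27 → s = 27.0000
seg 2 [64.4°–132.2°] uniform, h=10: full span → s += 10 → s = 37.0000
seg 3 [132.2°–217.8°] uniform, h=24: full span → s += 24 → s = 61.0000
seg 4 [217.8°–275.9°] cycloidal, h=25: full span → s += 25 → s = 86.0000
seg 5 [275.9°–307.4°] cycloidal, h=12: full span → s += 12 → s = 98.0000
seg 6 [307.4°–360°] uniform, h=20: θ=333.7° here. β=26.3, B=52.6. 20·26.3/52.6 = 10.0000 → s = 108.0000

108.0000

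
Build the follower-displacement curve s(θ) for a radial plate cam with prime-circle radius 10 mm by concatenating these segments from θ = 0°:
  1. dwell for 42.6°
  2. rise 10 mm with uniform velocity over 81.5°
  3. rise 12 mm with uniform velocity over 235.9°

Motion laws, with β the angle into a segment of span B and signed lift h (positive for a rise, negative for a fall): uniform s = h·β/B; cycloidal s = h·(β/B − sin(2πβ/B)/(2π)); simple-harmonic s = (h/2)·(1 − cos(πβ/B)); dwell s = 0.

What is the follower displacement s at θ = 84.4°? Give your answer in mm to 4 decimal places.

seg 1 [0°–42.6°] dwell: s stays 0.0000
seg 2 [42.6°–124.1°] uniform, h=10: θ=84.4° here. β=41.8, B=81.5. 10·41.8/81.5 = 5.1288 → s = 5.1288

5.1288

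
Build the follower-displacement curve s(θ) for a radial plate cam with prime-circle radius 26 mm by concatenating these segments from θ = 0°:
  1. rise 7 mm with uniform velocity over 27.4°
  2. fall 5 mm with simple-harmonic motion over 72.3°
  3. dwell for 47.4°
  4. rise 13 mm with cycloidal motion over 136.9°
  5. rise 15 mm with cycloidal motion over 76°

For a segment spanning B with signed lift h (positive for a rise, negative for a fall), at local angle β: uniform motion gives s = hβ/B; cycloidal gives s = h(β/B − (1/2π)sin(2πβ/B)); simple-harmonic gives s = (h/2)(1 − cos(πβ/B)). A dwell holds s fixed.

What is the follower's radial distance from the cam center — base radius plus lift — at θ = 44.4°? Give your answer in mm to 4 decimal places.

seg 1 [0°–27.4°] uniform, h=7: full span → s += 7 → s = 7.0000
seg 2 [27.4°–99.7°] simple-harmonic, h=-5: θ=44.4° here. β=17, B=72.3. -5/2·(1 − cos(π·0.2351)) = -0.6516 → s = 6.3484
radial distance = base radius + s = 26 + 6.3484 = 32.3484

32.3484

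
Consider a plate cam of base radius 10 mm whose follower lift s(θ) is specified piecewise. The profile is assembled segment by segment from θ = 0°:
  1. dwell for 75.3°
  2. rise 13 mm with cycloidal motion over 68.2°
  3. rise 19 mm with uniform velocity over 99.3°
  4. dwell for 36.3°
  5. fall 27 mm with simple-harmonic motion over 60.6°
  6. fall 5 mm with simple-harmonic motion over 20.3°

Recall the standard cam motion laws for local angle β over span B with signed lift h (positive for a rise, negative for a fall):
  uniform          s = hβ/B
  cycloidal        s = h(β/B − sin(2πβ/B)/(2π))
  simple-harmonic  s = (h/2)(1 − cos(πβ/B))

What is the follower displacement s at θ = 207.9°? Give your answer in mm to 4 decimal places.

seg 1 [0°–75.3°] dwell: s stays 0.0000
seg 2 [75.3°–143.5°] cycloidal, h=13: full span → s += 13 → s = 13.0000
seg 3 [143.5°–242.8°] uniform, h=19: θ=207.9° here. β=64.4, B=99.3. 19·64.4/99.3 = 12.3223 → s = 25.3223

25.3223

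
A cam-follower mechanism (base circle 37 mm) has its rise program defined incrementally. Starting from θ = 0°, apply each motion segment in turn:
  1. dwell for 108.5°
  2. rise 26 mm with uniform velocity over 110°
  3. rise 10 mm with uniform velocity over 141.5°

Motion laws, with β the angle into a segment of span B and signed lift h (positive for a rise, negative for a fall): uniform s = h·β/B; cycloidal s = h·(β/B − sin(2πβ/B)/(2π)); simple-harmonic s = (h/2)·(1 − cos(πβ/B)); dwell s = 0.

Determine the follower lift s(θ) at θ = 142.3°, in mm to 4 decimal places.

seg 1 [0°–108.5°] dwell: s stays 0.0000
seg 2 [108.5°–218.5°] uniform, h=26: θ=142.3° here. β=33.8, B=110. 26·33.8/110 = 7.9891 → s = 7.9891

7.9891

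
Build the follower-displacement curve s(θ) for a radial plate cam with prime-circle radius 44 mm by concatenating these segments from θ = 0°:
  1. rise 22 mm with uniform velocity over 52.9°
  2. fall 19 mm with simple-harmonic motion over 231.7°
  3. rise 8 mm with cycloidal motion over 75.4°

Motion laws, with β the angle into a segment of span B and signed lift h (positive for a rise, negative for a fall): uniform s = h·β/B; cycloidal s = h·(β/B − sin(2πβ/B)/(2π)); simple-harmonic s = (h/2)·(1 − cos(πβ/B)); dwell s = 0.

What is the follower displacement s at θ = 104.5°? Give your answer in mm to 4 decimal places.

seg 1 [0°–52.9°] uniform, h=22: full span → s += 22 → s = 22.0000
seg 2 [52.9°–284.6°] simple-harmonic, h=-19: θ=104.5° here. β=51.6, B=231.7. -19/2·(1 − cos(π·0.2227)) = -2.2318 → s = 19.7682

19.7682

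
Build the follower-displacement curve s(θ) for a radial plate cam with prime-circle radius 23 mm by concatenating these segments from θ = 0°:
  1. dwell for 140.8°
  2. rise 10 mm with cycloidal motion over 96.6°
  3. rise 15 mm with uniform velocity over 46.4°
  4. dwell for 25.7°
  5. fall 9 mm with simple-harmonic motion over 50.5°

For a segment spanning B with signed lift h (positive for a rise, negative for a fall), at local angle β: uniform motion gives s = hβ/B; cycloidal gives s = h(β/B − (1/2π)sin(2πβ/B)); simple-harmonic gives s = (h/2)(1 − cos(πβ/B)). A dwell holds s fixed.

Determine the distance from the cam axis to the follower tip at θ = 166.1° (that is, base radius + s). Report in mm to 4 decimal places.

seg 1 [0°–140.8°] dwell: s stays 0.0000
seg 2 [140.8°–237.4°] cycloidal, h=10: θ=166.1° here. β=25.3, B=96.6. 10·(0.2619 − sin(2π·0.2619)/(2π)) = 1.0319 → s = 1.0319
radial distance = base radius + s = 23 + 1.0319 = 24.0319

24.0319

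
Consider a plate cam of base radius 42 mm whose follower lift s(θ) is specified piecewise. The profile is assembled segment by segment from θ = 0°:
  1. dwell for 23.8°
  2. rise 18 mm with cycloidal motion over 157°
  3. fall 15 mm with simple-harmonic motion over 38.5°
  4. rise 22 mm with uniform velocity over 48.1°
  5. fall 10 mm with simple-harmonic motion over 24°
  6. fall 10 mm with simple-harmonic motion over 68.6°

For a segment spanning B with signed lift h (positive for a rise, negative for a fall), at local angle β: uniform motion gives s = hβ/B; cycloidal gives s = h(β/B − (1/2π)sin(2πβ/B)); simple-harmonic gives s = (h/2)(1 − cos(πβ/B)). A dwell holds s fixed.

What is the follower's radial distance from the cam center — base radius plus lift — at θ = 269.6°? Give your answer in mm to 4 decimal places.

seg 1 [0°–23.8°] dwell: s stays 0.0000
seg 2 [23.8°–180.8°] cycloidal, h=18: full span → s += 18 → s = 18.0000
seg 3 [180.8°–219.3°] simple-harmonic, h=-15: full span → s += -15 → s = 3.0000
seg 4 [219.3°–267.4°] uniform, h=22: full span → s += 22 → s = 25.0000
seg 5 [267.4°–291.4°] simple-harmonic, h=-10: θ=269.6° here. β=2.2, B=24. -10/2·(1 − cos(π·0.0917)) = -0.2059 → s = 24.7941
radial distance = base radius + s = 42 + 24.7941 = 66.7941

66.7941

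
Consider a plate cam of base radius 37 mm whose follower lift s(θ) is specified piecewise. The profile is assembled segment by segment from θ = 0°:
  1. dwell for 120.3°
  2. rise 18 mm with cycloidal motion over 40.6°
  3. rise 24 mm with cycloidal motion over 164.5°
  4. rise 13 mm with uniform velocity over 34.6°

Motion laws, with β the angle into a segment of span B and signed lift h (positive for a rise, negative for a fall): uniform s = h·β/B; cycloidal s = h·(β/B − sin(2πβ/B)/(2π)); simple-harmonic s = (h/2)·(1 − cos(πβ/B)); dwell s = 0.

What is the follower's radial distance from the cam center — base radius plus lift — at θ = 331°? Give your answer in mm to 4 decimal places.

seg 1 [0°–120.3°] dwell: s stays 0.0000
seg 2 [120.3°–160.9°] cycloidal, h=18: full span → s += 18 → s = 18.0000
seg 3 [160.9°–325.4°] cycloidal, h=24: full span → s += 24 → s = 42.0000
seg 4 [325.4°–360°] uniform, h=13: θ=331° here. β=5.6, B=34.6. 13·5.6/34.6 = 2.1040 → s = 44.1040
radial distance = base radius + s = 37 + 44.1040 = 81.1040

81.1040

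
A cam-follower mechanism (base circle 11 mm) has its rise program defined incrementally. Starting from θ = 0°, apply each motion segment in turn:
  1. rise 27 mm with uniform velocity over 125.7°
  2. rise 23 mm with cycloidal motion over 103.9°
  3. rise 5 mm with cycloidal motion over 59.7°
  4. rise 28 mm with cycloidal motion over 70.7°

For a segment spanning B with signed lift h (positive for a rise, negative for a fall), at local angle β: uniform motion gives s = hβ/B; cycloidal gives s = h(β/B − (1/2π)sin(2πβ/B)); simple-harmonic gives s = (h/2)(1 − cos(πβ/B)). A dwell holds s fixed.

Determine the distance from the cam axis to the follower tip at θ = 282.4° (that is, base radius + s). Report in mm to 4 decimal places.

seg 1 [0°–125.7°] uniform, h=27: full span → s += 27 → s = 27.0000
seg 2 [125.7°–229.6°] cycloidal, h=23: full span → s += 23 → s = 50.0000
seg 3 [229.6°–289.3°] cycloidal, h=5: θ=282.4° here. β=52.8, B=59.7. 5·(0.8844 − sin(2π·0.8844)/(2π)) = 4.9505 → s = 54.9505
radial distance = base radius + s = 11 + 54.9505 = 65.9505

65.9505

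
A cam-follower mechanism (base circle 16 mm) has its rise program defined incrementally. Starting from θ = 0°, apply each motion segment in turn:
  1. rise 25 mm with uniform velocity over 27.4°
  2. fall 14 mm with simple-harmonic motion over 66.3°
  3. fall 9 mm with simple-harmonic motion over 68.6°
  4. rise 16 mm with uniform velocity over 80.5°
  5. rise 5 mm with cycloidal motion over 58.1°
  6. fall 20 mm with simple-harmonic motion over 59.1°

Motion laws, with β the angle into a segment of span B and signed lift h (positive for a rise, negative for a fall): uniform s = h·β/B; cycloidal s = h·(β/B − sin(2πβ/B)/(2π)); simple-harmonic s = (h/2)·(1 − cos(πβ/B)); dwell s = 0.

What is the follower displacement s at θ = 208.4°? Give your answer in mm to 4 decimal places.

seg 1 [0°–27.4°] uniform, h=25: full span → s += 25 → s = 25.0000
seg 2 [27.4°–93.7°] simple-harmonic, h=-14: full span → s += -14 → s = 11.0000
seg 3 [93.7°–162.3°] simple-harmonic, h=-9: full span → s += -9 → s = 2.0000
seg 4 [162.3°–242.8°] uniform, h=16: θ=208.4° here. β=46.1, B=80.5. 16·46.1/80.5 = 9.1627 → s = 11.1627

11.1627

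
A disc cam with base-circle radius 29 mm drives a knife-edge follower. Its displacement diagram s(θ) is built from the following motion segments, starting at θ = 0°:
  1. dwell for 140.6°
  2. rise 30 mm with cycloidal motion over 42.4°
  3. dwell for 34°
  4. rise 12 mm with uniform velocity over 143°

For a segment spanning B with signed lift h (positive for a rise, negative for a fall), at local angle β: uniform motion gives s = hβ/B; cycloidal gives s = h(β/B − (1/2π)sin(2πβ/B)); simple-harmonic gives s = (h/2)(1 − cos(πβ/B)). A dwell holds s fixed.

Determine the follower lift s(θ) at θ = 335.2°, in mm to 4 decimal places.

seg 1 [0°–140.6°] dwell: s stays 0.0000
seg 2 [140.6°–183°] cycloidal, h=30: full span → s += 30 → s = 30.0000
seg 3 [183°–217°] dwell: s stays 30.0000
seg 4 [217°–360°] uniform, h=12: θ=335.2° here. β=118.2, B=143. 12·118.2/143 = 9.9189 → s = 39.9189

39.9189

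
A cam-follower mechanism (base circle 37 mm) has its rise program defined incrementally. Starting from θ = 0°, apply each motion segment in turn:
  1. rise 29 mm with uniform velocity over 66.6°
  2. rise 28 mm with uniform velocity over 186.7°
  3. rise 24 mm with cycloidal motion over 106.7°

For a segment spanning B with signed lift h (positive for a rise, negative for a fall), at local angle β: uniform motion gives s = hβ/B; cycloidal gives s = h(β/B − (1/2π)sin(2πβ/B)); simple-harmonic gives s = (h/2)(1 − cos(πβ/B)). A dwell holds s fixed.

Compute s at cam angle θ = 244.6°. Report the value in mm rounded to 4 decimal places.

seg 1 [0°–66.6°] uniform, h=29: full span → s += 29 → s = 29.0000
seg 2 [66.6°–253.3°] uniform, h=28: θ=244.6° here. β=178, B=186.7. 28·178/186.7 = 26.6952 → s = 55.6952

55.6952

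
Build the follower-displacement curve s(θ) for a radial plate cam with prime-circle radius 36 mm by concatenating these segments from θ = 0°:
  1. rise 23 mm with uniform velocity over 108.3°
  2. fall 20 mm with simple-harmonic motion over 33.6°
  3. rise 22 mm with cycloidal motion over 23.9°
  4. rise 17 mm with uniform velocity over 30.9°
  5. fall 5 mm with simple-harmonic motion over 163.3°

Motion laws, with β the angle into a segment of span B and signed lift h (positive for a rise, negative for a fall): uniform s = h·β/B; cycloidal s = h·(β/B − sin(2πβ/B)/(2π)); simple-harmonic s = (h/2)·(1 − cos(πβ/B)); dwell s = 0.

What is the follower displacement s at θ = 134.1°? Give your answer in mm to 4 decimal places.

seg 1 [0°–108.3°] uniform, h=23: full span → s += 23 → s = 23.0000
seg 2 [108.3°–141.9°] simple-harmonic, h=-20: θ=134.1° here. β=25.8, B=33.6. -20/2·(1 − cos(π·0.7679)) = -17.4564 → s = 5.5436

5.5436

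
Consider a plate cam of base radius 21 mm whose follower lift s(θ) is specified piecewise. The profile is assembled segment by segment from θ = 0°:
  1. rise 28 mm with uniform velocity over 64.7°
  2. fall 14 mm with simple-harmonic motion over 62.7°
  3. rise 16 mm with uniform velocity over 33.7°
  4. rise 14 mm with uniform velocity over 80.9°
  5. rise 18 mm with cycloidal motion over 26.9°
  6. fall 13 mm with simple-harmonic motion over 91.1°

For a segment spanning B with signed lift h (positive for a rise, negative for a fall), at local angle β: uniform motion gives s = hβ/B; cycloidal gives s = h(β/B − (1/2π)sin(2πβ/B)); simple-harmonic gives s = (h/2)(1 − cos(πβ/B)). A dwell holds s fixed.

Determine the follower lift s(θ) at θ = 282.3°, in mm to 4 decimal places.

seg 1 [0°–64.7°] uniform, h=28: full span → s += 28 → s = 28.0000
seg 2 [64.7°–127.4°] simple-harmonic, h=-14: full span → s += -14 → s = 14.0000
seg 3 [127.4°–161.1°] uniform, h=16: full span → s += 16 → s = 30.0000
seg 4 [161.1°–242°] uniform, h=14: full span → s += 14 → s = 44.0000
seg 5 [242°–268.9°] cycloidal, h=18: full span → s += 18 → s = 62.0000
seg 6 [268.9°–360°] simple-harmonic, h=-13: θ=282.3° here. β=13.4, B=91.1. -13/2·(1 − cos(π·0.1471)) = -0.6817 → s = 61.3183

61.3183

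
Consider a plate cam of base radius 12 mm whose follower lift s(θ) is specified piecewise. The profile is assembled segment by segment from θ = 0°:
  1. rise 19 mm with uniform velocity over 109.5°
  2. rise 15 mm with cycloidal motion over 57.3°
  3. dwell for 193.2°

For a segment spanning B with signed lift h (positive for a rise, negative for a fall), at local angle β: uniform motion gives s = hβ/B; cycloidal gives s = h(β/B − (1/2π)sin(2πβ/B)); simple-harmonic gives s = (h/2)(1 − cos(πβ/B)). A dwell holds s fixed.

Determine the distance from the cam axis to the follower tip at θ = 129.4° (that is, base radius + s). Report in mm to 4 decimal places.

seg 1 [0°–109.5°] uniform, h=19: full span → s += 19 → s = 19.0000
seg 2 [109.5°–166.8°] cycloidal, h=15: θ=129.4° here. β=19.9, B=57.3. 15·(0.3473 − sin(2π·0.3473)/(2π)) = 3.2545 → s = 22.2545
radial distance = base radius + s = 12 + 22.2545 = 34.2545

34.2545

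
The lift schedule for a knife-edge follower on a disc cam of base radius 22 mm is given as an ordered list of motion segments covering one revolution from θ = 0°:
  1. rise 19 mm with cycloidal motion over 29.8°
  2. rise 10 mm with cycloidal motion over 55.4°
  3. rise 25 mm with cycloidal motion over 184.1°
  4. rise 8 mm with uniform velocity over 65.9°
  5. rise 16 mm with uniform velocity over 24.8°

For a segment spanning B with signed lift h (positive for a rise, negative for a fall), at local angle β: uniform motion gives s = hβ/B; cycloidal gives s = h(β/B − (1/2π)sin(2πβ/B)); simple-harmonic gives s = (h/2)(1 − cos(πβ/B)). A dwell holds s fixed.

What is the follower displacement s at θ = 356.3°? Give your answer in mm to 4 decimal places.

seg 1 [0°–29.8°] cycloidal, h=19: full span → s += 19 → s = 19.0000
seg 2 [29.8°–85.2°] cycloidal, h=10: full span → s += 10 → s = 29.0000
seg 3 [85.2°–269.3°] cycloidal, h=25: full span → s += 25 → s = 54.0000
seg 4 [269.3°–335.2°] uniform, h=8: full span → s += 8 → s = 62.0000
seg 5 [335.2°–360°] uniform, h=16: θ=356.3° here. β=21.1, B=24.8. 16·21.1/24.8 = 13.6129 → s = 75.6129

75.6129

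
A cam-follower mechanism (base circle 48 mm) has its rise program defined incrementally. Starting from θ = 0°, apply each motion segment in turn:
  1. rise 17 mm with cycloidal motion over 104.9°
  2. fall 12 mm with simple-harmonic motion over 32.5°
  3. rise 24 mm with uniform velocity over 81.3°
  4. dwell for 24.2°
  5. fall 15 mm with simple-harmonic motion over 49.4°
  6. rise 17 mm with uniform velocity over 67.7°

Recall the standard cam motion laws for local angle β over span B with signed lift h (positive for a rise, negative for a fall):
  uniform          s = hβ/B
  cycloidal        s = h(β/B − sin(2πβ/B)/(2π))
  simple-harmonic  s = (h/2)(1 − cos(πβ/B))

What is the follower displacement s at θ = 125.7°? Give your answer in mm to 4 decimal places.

seg 1 [0°–104.9°] cycloidal, h=17: full span → s += 17 → s = 17.0000
seg 2 [104.9°–137.4°] simple-harmonic, h=-12: θ=125.7° here. β=20.8, B=32.5. -12/2·(1 − cos(π·0.6400)) = -8.5547 → s = 8.4453

8.4453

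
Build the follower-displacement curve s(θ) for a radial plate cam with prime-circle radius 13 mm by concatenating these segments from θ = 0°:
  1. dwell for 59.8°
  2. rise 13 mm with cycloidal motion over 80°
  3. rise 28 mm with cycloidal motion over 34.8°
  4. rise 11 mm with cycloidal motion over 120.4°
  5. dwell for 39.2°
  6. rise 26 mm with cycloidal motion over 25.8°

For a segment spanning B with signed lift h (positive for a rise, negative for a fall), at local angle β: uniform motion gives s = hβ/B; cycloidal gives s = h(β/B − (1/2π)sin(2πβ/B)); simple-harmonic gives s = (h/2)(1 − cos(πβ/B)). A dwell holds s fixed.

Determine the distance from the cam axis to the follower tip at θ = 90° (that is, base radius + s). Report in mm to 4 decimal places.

seg 1 [0°–59.8°] dwell: s stays 0.0000
seg 2 [59.8°–139.8°] cycloidal, h=13: θ=90° here. β=30.2, B=80. 13·(0.3775 − sin(2π·0.3775)/(2π)) = 3.4676 → s = 3.4676
radial distance = base radius + s = 13 + 3.4676 = 16.4676

16.4676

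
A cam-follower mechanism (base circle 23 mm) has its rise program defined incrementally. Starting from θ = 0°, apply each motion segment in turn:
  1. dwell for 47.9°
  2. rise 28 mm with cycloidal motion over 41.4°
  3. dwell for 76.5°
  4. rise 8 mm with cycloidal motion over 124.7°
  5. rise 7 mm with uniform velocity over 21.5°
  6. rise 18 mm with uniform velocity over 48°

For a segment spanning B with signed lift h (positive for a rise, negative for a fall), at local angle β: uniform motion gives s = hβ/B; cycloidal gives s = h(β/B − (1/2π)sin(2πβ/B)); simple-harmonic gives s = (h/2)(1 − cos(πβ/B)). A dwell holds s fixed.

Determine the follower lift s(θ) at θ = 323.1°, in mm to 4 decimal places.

seg 1 [0°–47.9°] dwell: s stays 0.0000
seg 2 [47.9°–89.3°] cycloidal, h=28: full span → s += 28 → s = 28.0000
seg 3 [89.3°–165.8°] dwell: s stays 28.0000
seg 4 [165.8°–290.5°] cycloidal, h=8: full span → s += 8 → s = 36.0000
seg 5 [290.5°–312°] uniform, h=7: full span → s += 7 → s = 43.0000
seg 6 [312°–360°] uniform, h=18: θ=323.1° here. β=11.1, B=48. 18·11.1/48 = 4.1625 → s = 47.1625

47.1625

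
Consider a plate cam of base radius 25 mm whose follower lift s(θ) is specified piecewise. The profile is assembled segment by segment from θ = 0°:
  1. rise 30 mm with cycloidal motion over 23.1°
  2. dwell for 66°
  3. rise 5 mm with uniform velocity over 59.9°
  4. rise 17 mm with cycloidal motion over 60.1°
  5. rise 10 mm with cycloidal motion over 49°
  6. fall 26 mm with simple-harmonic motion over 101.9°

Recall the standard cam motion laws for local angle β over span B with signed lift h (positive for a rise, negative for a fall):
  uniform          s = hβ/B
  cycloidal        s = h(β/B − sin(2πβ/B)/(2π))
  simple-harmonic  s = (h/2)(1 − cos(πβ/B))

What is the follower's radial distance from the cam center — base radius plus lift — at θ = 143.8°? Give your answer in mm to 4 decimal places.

seg 1 [0°–23.1°] cycloidal, h=30: full span → s += 30 → s = 30.0000
seg 2 [23.1°–89.1°] dwell: s stays 30.0000
seg 3 [89.1°–149°] uniform, h=5: θ=143.8° here. β=54.7, B=59.9. 5·54.7/59.9 = 4.5659 → s = 34.5659
radial distance = base radius + s = 25 + 34.5659 = 59.5659

59.5659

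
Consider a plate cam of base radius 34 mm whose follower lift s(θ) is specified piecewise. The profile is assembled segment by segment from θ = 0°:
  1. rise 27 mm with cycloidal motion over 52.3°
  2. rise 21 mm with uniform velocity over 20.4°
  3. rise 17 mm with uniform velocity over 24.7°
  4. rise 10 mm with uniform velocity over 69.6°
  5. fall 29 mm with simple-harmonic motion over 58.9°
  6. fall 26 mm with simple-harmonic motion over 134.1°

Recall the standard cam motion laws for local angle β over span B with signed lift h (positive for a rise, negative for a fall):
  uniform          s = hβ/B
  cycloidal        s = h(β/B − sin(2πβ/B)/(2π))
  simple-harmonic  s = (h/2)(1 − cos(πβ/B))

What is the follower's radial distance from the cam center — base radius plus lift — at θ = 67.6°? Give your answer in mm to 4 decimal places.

seg 1 [0°–52.3°] cycloidal, h=27: full span → s += 27 → s = 27.0000
seg 2 [52.3°–72.7°] uniform, h=21: θ=67.6° here. β=15.3, B=20.4. 21·15.3/20.4 = 15.7500 → s = 42.7500
radial distance = base radius + s = 34 + 42.7500 = 76.7500

76.7500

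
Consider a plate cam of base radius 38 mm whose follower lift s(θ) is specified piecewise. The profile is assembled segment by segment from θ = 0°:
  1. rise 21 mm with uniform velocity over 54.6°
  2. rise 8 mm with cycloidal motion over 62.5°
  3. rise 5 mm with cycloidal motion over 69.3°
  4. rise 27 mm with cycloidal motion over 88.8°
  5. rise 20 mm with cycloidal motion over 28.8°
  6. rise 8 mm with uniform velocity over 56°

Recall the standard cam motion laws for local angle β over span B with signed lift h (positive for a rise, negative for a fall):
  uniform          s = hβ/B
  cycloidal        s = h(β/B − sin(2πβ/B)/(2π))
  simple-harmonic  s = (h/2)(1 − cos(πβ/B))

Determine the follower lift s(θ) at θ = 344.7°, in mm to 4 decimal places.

seg 1 [0°–54.6°] uniform, h=21: full span → s += 21 → s = 21.0000
seg 2 [54.6°–117.1°] cycloidal, h=8: full span → s += 8 → s = 29.0000
seg 3 [117.1°–186.4°] cycloidal, h=5: full span → s += 5 → s = 34.0000
seg 4 [186.4°–275.2°] cycloidal, h=27: full span → s += 27 → s = 61.0000
seg 5 [275.2°–304°] cycloidal, h=20: full span → s += 20 → s = 81.0000
seg 6 [304°–360°] uniform, h=8: θ=344.7° here. β=40.7, B=56. 8·40.7/56 = 5.8143 → s = 86.8143

86.8143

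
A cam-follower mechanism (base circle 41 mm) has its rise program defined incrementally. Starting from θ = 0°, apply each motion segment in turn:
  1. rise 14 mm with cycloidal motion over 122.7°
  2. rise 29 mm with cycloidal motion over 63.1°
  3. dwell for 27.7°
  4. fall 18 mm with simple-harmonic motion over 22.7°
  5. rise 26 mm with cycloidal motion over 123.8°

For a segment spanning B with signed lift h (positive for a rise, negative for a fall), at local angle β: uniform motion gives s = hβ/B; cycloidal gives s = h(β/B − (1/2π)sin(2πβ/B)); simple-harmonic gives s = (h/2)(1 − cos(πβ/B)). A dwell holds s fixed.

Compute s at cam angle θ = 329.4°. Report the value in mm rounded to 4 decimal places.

seg 1 [0°–122.7°] cycloidal, h=14: full span → s += 14 → s = 14.0000
seg 2 [122.7°–185.8°] cycloidal, h=29: full span → s += 29 → s = 43.0000
seg 3 [185.8°–213.5°] dwell: s stays 43.0000
seg 4 [213.5°–236.2°] simple-harmonic, h=-18: full span → s += -18 → s = 25.0000
seg 5 [236.2°–360°] cycloidal, h=26: θ=329.4° here. β=93.2, B=123.8. 26·(0.7528 − sin(2π·0.7528)/(2π)) = 23.7109 → s = 48.7109

48.7109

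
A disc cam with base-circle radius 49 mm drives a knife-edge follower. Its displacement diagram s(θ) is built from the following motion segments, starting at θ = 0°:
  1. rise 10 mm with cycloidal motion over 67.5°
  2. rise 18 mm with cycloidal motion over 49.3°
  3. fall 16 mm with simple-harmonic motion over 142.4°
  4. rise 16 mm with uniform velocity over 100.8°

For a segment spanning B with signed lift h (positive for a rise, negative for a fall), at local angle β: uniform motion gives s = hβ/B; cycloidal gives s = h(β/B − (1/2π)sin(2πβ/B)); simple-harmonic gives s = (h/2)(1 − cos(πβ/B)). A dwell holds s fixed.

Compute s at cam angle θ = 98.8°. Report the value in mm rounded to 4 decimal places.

seg 1 [0°–67.5°] cycloidal, h=10: full span → s += 10 → s = 10.0000
seg 2 [67.5°–116.8°] cycloidal, h=18: θ=98.8° here. β=31.3, B=49.3. 18·(0.6349 − sin(2π·0.6349)/(2π)) = 13.5756 → s = 23.5756

23.5756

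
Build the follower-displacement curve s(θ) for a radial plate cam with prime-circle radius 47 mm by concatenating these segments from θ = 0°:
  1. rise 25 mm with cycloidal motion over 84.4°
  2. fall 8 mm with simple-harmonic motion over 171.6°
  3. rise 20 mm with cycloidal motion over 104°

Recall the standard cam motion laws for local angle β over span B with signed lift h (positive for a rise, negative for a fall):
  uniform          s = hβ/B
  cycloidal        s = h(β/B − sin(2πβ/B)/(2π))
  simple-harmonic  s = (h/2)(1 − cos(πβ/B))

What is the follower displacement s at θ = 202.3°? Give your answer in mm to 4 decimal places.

seg 1 [0°–84.4°] cycloidal, h=25: full span → s += 25 → s = 25.0000
seg 2 [84.4°–256°] simple-harmonic, h=-8: θ=202.3° here. β=117.9, B=171.6. -8/2·(1 − cos(π·0.6871)) = -6.2177 → s = 18.7823

18.7823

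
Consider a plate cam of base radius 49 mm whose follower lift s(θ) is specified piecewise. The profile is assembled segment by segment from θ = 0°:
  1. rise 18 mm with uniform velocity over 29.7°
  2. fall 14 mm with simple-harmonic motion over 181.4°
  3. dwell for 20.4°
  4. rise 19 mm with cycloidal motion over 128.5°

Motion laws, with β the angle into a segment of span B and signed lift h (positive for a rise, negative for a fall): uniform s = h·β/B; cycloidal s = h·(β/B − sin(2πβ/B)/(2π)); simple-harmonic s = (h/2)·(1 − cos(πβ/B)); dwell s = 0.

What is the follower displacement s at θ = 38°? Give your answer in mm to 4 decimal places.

seg 1 [0°–29.7°] uniform, h=18: full span → s += 18 → s = 18.0000
seg 2 [29.7°–211.1°] simple-harmonic, h=-14: θ=38° here. β=8.3, B=181.4. -14/2·(1 − cos(π·0.0458)) = -0.0722 → s = 17.9278

17.9278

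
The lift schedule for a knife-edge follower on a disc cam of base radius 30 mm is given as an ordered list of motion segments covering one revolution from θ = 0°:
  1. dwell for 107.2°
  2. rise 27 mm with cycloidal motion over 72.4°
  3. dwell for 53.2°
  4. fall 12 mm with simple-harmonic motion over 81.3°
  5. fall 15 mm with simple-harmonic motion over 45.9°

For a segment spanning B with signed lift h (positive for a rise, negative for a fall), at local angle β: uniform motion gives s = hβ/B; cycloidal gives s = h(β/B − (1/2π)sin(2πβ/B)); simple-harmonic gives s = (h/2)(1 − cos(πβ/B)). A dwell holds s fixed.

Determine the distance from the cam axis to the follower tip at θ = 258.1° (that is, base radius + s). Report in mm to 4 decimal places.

seg 1 [0°–107.2°] dwell: s stays 0.0000
seg 2 [107.2°–179.6°] cycloidal, h=27: full span → s += 27 → s = 27.0000
seg 3 [179.6°–232.8°] dwell: s stays 27.0000
seg 4 [232.8°–314.1°] simple-harmonic, h=-12: θ=258.1° here. β=25.3, B=81.3. -12/2·(1 − cos(π·0.3112)) = -2.6461 → s = 24.3539
radial distance = base radius + s = 30 + 24.3539 = 54.3539

54.3539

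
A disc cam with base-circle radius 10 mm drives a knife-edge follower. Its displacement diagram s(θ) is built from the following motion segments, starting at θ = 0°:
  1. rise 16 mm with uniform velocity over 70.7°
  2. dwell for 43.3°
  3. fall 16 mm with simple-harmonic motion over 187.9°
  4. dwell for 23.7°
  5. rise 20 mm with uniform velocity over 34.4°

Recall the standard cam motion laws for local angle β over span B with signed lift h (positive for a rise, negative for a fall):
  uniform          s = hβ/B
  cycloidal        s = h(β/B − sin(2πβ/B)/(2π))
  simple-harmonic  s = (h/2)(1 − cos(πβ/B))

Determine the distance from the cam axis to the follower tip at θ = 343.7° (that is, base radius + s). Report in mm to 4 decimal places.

seg 1 [0°–70.7°] uniform, h=16: full span → s += 16 → s = 16.0000
seg 2 [70.7°–114°] dwell: s stays 16.0000
seg 3 [114°–301.9°] simple-harmonic, h=-16: full span → s += -16 → s = 0.0000
seg 4 [301.9°–325.6°] dwell: s stays 0.0000
seg 5 [325.6°–360°] uniform, h=20: θ=343.7° here. β=18.1, B=34.4. 20·18.1/34.4 = 10.5233 → s = 10.5233
radial distance = base radius + s = 10 + 10.5233 = 20.5233

20.5233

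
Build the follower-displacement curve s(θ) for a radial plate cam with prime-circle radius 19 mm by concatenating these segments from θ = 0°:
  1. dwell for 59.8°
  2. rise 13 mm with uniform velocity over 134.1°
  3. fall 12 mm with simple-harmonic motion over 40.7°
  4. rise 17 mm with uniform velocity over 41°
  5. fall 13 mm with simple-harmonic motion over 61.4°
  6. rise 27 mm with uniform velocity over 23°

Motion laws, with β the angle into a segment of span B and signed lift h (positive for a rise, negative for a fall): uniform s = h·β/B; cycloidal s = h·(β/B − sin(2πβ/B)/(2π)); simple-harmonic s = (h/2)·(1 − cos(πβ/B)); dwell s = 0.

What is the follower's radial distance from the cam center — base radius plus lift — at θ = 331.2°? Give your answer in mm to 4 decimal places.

seg 1 [0°–59.8°] dwell: s stays 0.0000
seg 2 [59.8°–193.9°] uniform, h=13: full span → s += 13 → s = 13.0000
seg 3 [193.9°–234.6°] simple-harmonic, h=-12: full span → s += -12 → s = 1.0000
seg 4 [234.6°–275.6°] uniform, h=17: full span → s += 17 → s = 18.0000
seg 5 [275.6°–337°] simple-harmonic, h=-13: θ=331.2° here. β=55.6, B=61.4. -13/2·(1 − cos(π·0.9055)) = -12.7159 → s = 5.2841
radial distance = base radius + s = 19 + 5.2841 = 24.2841

24.2841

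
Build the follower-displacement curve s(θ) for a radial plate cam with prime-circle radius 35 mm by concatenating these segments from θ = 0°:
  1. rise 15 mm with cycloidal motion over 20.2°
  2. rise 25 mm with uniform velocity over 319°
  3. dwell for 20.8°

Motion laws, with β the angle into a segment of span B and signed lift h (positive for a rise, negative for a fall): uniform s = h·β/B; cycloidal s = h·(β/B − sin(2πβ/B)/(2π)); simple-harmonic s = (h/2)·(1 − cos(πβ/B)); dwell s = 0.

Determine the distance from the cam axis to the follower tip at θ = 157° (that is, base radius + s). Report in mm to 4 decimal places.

seg 1 [0°–20.2°] cycloidal, h=15: full span → s += 15 → s = 15.0000
seg 2 [20.2°–339.2°] uniform, h=25: θ=157° here. β=136.8, B=319. 25·136.8/319 = 10.7210 → s = 25.7210
radial distance = base radius + s = 35 + 25.7210 = 60.7210

60.7210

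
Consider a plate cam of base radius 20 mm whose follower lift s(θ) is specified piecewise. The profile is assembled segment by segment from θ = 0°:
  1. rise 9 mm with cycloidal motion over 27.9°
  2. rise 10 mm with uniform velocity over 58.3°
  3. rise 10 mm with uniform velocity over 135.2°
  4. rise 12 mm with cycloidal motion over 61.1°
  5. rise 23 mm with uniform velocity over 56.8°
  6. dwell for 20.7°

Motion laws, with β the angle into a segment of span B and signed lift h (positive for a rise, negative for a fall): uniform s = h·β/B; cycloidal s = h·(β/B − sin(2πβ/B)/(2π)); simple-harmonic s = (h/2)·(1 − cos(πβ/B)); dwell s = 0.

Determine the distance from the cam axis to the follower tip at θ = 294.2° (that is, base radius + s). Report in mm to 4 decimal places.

seg 1 [0°–27.9°] cycloidal, h=9: full span → s += 9 → s = 9.0000
seg 2 [27.9°–86.2°] uniform, h=10: full span → s += 10 → s = 19.0000
seg 3 [86.2°–221.4°] uniform, h=10: full span → s += 10 → s = 29.0000
seg 4 [221.4°–282.5°] cycloidal, h=12: full span → s += 12 → s = 41.0000
seg 5 [282.5°–339.3°] uniform, h=23: θ=294.2° here. β=11.7, B=56.8. 23·11.7/56.8 = 4.7377 → s = 45.7377
radial distance = base radius + s = 20 + 45.7377 = 65.7377

65.7377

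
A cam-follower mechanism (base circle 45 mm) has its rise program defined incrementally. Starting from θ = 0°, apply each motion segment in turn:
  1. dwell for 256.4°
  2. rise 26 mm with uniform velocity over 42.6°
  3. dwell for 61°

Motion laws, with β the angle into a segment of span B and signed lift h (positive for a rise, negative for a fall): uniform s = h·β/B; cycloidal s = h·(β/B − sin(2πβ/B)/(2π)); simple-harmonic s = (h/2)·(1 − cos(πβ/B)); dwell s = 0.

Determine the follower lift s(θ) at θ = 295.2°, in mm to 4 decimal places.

seg 1 [0°–256.4°] dwell: s stays 0.0000
seg 2 [256.4°–299°] uniform, h=26: θ=295.2° here. β=38.8, B=42.6. 26·38.8/42.6 = 23.6808 → s = 23.6808

23.6808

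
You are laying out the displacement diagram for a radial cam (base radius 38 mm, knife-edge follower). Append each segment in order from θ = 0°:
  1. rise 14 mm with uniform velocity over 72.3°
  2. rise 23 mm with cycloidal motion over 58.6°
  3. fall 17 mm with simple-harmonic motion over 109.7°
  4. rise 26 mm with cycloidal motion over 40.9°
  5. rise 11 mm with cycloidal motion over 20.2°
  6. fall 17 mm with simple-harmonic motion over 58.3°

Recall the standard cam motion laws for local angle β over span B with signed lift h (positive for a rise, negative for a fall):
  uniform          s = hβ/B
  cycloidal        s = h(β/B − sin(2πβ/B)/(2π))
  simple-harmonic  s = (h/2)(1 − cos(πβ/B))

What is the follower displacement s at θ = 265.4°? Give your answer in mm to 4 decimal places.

seg 1 [0°–72.3°] uniform, h=14: full span → s += 14 → s = 14.0000
seg 2 [72.3°–130.9°] cycloidal, h=23: full span → s += 23 → s = 37.0000
seg 3 [130.9°–240.6°] simple-harmonic, h=-17: full span → s += -17 → s = 20.0000
seg 4 [240.6°–281.5°] cycloidal, h=26: θ=265.4° here. β=24.8, B=40.9. 26·(0.6064 − sin(2π·0.6064)/(2π)) = 18.3293 → s = 38.3293

38.3293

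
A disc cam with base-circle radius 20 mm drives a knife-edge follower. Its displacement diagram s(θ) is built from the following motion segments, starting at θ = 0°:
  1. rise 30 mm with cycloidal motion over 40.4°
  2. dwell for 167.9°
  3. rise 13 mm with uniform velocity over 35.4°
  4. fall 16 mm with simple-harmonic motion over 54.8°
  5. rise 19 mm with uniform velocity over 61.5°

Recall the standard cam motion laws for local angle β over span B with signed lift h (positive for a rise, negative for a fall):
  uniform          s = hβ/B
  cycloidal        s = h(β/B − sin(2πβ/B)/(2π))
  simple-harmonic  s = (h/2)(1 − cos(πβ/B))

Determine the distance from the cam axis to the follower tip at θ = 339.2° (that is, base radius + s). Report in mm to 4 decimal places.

seg 1 [0°–40.4°] cycloidal, h=30: full span → s += 30 → s = 30.0000
seg 2 [40.4°–208.3°] dwell: s stays 30.0000
seg 3 [208.3°–243.7°] uniform, h=13: full span → s += 13 → s = 43.0000
seg 4 [243.7°–298.5°] simple-harmonic, h=-16: full span → s += -16 → s = 27.0000
seg 5 [298.5°–360°] uniform, h=19: θ=339.2° here. β=40.7, B=61.5. 19·40.7/61.5 = 12.5740 → s = 39.5740
radial distance = base radius + s = 20 + 39.5740 = 59.5740

59.5740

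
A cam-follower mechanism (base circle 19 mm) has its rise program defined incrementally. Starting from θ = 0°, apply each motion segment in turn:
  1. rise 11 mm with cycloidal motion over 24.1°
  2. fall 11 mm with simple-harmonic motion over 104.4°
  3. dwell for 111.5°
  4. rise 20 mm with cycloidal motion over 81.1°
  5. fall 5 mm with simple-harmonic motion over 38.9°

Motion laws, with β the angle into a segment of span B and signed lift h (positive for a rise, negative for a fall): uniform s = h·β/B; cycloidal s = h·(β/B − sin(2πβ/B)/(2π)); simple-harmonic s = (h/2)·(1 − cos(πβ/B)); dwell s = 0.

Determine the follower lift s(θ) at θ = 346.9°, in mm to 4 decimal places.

seg 1 [0°–24.1°] cycloidal, h=11: full span → s += 11 → s = 11.0000
seg 2 [24.1°–128.5°] simple-harmonic, h=-11: full span → s += -11 → s = 0.0000
seg 3 [128.5°–240°] dwell: s stays 0.0000
seg 4 [240°–321.1°] cycloidal, h=20: full span → s += 20 → s = 20.0000
seg 5 [321.1°–360°] simple-harmonic, h=-5: θ=346.9° here. β=25.8, B=38.9. -5/2·(1 − cos(π·0.6632)) = -3.7266 → s = 16.2734

16.2734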